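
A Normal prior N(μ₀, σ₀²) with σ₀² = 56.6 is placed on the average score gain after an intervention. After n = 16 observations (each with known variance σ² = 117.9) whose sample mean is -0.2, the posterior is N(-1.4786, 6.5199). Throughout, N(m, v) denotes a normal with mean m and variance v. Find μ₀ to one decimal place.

With known observation variance, the Normal–Normal posterior has precision τ_n = τ₀ + n/σ² and mean μ_n = (τ₀μ₀ + (n/σ²)x̄)/τ_n.
Here τ₀ = 1/56.6 = 0.017668 and τ_data = 16/117.9 = 0.135708, so τ_n = 0.153376.
Rearranging for μ₀: μ₀ = (μ_n·τ_n − τ_data·x̄)/τ₀ = (-1.4786·0.153376 − 0.135708·-0.2) / 0.017668 = -0.199640/0.017668 ≈ -11.3.

μ₀ = -11.3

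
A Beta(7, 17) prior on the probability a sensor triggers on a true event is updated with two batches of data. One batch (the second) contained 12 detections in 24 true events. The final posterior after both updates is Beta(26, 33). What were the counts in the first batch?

Because Beta–binomial updating is additive in the counts, the combined data contributed (α_post−α_prior, β_post−β_prior) successes and failures.
Total across both batches: 26−7=19 detections, 33−17=16 misses.
Subtract the second batch: 19−12=7 detections and 16−12=4 misses.

7 detections and 4 misses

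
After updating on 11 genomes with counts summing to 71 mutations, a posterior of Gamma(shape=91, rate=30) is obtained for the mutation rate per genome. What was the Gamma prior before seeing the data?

Gamma(shape=20, rate=19)

Gamma–Poisson conjugacy: posterior shape = α + Σxᵢ, posterior rate = β + n.
So α = 91 − 71 = 20 and β = 30 − 11 = 19.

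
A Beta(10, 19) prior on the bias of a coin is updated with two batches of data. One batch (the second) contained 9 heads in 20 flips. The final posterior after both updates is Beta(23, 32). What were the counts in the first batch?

4 heads and 2 tails

Because Beta–binomial updating is additive in the counts, the combined data contributed (α_post−α_prior, β_post−β_prior) successes and failures.
Total across both batches: 23−10=13 heads, 32−19=13 tails.
Subtract the second batch: 13−9=4 heads and 13−11=2 tails.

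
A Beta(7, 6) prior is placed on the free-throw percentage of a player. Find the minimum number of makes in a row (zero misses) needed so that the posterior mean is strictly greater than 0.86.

k = 30

After k makes and 0 misses the posterior is Beta(7+k, 6), with mean (7+k)/(7+6+k).
Set (7+k)/(13+k) > 0.86 and solve: k > (0.86·13 − 7)/(1 − 0.86) = 29.857.
The smallest integer exceeding 29.857 is 30.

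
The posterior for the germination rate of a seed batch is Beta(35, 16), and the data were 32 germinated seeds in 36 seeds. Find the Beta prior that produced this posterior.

Under Beta–binomial conjugacy the posterior parameters are (a+s, b+f).
Subtract the data counts: 35−32=3, 16−4=12.

Beta(3, 12)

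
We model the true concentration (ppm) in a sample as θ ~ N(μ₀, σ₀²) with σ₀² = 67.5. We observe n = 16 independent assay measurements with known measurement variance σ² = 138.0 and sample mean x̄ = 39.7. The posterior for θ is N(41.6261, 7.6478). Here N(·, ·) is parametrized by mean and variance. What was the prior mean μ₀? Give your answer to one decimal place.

With known observation variance, the Normal–Normal posterior has precision τ_n = τ₀ + n/σ² and mean μ_n = (τ₀μ₀ + (n/σ²)x̄)/τ_n.
Here τ₀ = 1/67.5 = 0.014815 and τ_data = 16/138.0 = 0.115942, so τ_n = 0.130757.
Rearranging for μ₀: μ₀ = (μ_n·τ_n − τ_data·x̄)/τ₀ = (41.6261·0.130757 − 0.115942·39.7) / 0.014815 = 0.840007/0.014815 ≈ 56.7.

μ₀ = 56.7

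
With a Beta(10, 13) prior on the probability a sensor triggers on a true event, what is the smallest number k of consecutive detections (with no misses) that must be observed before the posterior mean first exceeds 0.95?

k = 238

After k detections and 0 misses the posterior is Beta(10+k, 13), with mean (10+k)/(10+13+k).
Set (10+k)/(23+k) > 0.95 and solve: k > (0.95·23 − 10)/(1 − 0.95) = 237.000.
The smallest integer exceeding 237.000 is 238, and checking k=238: (248)/(261) = 0.9502 > 0.95.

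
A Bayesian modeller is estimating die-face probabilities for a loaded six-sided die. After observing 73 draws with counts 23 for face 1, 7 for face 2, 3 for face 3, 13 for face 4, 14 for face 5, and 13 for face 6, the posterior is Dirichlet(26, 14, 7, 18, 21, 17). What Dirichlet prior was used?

For a Dirichlet(α) prior with multinomial counts c, the posterior is Dirichlet(α + c) componentwise.
Subtract each count from the matching posterior parameter: 26−23=3, 14−7=7, 7−3=4, 18−13=5, 21−14=7, 17−13=4.

Dirichlet(3, 7, 4, 5, 7, 4)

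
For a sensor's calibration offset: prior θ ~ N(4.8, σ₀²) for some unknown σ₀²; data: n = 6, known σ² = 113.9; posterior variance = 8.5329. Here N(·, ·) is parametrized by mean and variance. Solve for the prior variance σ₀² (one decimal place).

σ₀² = 15.5

Posterior precision equals prior precision plus data precision: 1/σ_n² = 1/σ₀² + n/σ².
So 1/σ₀² = 1/8.5329 − 6/113.9 = 0.117193 − 0.052678 = 0.064515.
Hence σ₀² = 1/0.064515 ≈ 15.5.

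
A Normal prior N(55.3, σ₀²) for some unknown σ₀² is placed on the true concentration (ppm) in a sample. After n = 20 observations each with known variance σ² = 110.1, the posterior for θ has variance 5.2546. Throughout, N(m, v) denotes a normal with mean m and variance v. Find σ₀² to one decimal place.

Posterior precision equals prior precision plus data precision: 1/σ_n² = 1/σ₀² + n/σ².
So 1/σ₀² = 1/5.2546 − 20/110.1 = 0.190309 − 0.181653 = 0.008656.
Hence σ₀² = 1/0.008656 ≈ 115.5.

σ₀² = 115.5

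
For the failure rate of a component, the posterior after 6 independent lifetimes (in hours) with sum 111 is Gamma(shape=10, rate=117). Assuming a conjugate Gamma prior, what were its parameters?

Gamma(shape=4, rate=6)

For an exponential likelihood with a Gamma(α, β) prior on the rate, n observations with total T give posterior Gamma(α+n, β+T).
So α = 10 − 6 = 4 and β = 117 − 111 = 6.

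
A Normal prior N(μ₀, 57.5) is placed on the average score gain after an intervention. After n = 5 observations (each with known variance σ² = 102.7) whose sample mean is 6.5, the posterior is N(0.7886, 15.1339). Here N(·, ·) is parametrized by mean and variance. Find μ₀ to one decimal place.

The posterior mean is a precision-weighted average: μ_n = (τ₀μ₀ + τ_data·x̄)/(τ₀+τ_data), with τ₀=1/σ₀² and τ_data=n/σ².
Here τ₀ = 1/57.5 = 0.017391 and τ_data = 5/102.7 = 0.048685, so τ_n = 0.066076.
Rearranging for μ₀: μ₀ = (μ_n·τ_n − τ_data·x̄)/τ₀ = (0.7886·0.066076 − 0.048685·6.5) / 0.017391 = -0.264345/0.017391 ≈ -15.2.

μ₀ = -15.2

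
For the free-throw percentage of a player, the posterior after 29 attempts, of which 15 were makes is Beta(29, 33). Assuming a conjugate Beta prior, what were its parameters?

A Beta(a, b) prior with s successes and f failures in binomial data gives a Beta(a+s, b+f) posterior.
Subtract the data counts: 29−15=14, 33−14=19.

Beta(14, 19)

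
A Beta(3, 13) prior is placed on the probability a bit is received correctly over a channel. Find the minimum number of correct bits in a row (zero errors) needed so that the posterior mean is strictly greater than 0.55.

After k correct bits and 0 errors the posterior is Beta(3+k, 13), with mean (3+k)/(3+13+k).
Set (3+k)/(16+k) > 0.55 and solve: k > (0.55·16 − 3)/(1 − 0.55) = 12.889.
The smallest integer exceeding 12.889 is 13.

k = 13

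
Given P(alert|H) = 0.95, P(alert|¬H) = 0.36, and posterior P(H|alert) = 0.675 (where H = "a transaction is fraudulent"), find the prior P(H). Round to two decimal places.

Bayes' rule in odds form gives O(H|E) = O(H)·[P(E|H)/P(E|¬H)], hence O(H) = O(H|E)/LR.
Posterior odds = 0.675/(1−0.675) = 2.0769. LR = 0.95/0.36 = 2.6389.
Prior odds = 2.0769/2.6389 = 0.7870, so P(H) = 0.7870/(1+0.7870) ≈ 0.44.

P(H) = 0.44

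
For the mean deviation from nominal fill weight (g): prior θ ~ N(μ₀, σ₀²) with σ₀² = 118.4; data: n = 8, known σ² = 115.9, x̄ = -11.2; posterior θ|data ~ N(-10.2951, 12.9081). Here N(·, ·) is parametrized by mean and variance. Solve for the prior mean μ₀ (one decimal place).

μ₀ = -2.9

With known observation variance, the Normal–Normal posterior has precision τ_n = τ₀ + n/σ² and mean μ_n = (τ₀μ₀ + (n/σ²)x̄)/τ_n.
Here τ₀ = 1/118.4 = 0.008446 and τ_data = 8/115.9 = 0.069025, so τ_n = 0.077471.
Rearranging for μ₀: μ₀ = (μ_n·τ_n − τ_data·x̄)/τ₀ = (-10.2951·0.077471 − 0.069025·-11.2) / 0.008446 = -0.024492/0.008446 ≈ -2.9.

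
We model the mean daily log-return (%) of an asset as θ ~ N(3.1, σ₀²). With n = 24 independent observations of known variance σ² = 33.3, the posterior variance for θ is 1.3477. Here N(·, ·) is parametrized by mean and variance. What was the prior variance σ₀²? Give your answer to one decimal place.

Posterior precision equals prior precision plus data precision: 1/σ_n² = 1/σ₀² + n/σ².
So 1/σ₀² = 1/1.3477 − 24/33.3 = 0.742005 − 0.720721 = 0.021284.
Hence σ₀² = 1/0.021284 ≈ 47.0.

σ₀² = 47.0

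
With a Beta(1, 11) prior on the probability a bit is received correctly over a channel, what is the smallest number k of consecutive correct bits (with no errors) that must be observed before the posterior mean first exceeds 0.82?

k = 50

After k correct bits and 0 errors the posterior is Beta(1+k, 11), with mean (1+k)/(1+11+k).
Set (1+k)/(12+k) > 0.82 and solve: k > (0.82·12 − 1)/(1 − 0.82) = 49.111.
The smallest integer exceeding 49.111 is 50, and checking k=50: (51)/(62) = 0.8226 > 0.82.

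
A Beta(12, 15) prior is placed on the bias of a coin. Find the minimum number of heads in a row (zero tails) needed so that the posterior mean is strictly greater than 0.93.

After k heads and 0 tails the posterior is Beta(12+k, 15), with mean (12+k)/(12+15+k).
Set (12+k)/(27+k) > 0.93 and solve: k > (0.93·27 − 12)/(1 − 0.93) = 187.286.
The smallest integer exceeding 187.286 is 188.

k = 188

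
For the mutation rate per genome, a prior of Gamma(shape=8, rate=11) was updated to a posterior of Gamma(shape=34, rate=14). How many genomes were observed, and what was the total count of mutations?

n = 3 genomes with total 26 mutations

A Gamma(α, β) prior (rate parametrization) on a Poisson rate with n observations summing to S gives posterior Gamma(α+S, β+n).
Matching: Σxᵢ = 34 − 8 = 26 and n = 14 − 11 = 3.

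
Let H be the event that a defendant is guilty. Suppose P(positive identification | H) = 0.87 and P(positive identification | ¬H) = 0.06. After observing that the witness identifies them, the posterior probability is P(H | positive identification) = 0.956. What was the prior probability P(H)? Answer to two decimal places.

In odds form, posterior odds = prior odds × likelihood ratio, so prior odds = posterior odds ÷ LR.
Posterior odds = 0.956/(1−0.956) = 21.7273. LR = 0.87/0.06 = 14.5000.
Prior odds = 21.7273/14.5000 = 1.4984, so P(H) = 1.4984/(1+1.4984) ≈ 0.60.

P(H) = 0.60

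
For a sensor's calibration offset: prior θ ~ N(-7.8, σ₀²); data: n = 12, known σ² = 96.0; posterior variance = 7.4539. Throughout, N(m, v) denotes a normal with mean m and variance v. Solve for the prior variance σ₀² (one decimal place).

Posterior precision equals prior precision plus data precision: 1/σ_n² = 1/σ₀² + n/σ².
So 1/σ₀² = 1/7.4539 − 12/96.0 = 0.134158 − 0.125000 = 0.009158.
Hence σ₀² = 1/0.009158 ≈ 109.2.

σ₀² = 109.2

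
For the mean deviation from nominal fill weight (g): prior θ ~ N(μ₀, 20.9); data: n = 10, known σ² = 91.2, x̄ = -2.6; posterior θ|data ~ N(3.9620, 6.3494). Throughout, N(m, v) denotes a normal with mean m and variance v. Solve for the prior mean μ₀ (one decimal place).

The posterior mean is a precision-weighted average: μ_n = (τ₀μ₀ + τ_data·x̄)/(τ₀+τ_data), with τ₀=1/σ₀² and τ_data=n/σ².
Here τ₀ = 1/20.9 = 0.047847 and τ_data = 10/91.2 = 0.109649, so τ_n = 0.157496.
Rearranging for μ₀: μ₀ = (μ_n·τ_n − τ_data·x̄)/τ₀ = (3.9620·0.157496 − 0.109649·-2.6) / 0.047847 = 0.909087/0.047847 ≈ 19.0.

μ₀ = 19.0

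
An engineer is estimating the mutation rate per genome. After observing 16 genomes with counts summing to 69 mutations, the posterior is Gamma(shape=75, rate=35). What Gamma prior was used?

Gamma–Poisson conjugacy: posterior shape = α + Σxᵢ, posterior rate = β + n.
So α = 75 − 69 = 6 and β = 35 − 16 = 19.

Gamma(shape=6, rate=19)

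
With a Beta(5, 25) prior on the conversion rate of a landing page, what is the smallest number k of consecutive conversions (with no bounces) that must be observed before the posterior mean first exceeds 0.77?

k = 79

After k conversions and 0 bounces the posterior is Beta(5+k, 25), with mean (5+k)/(5+25+k).
Set (5+k)/(30+k) > 0.77 and solve: k > (0.77·30 − 5)/(1 − 0.77) = 78.696.
The smallest integer exceeding 78.696 is 79.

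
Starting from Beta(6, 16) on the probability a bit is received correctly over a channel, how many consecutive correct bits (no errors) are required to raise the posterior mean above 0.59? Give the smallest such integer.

After k correct bits and 0 errors the posterior is Beta(6+k, 16), with mean (6+k)/(6+16+k).
Set (6+k)/(22+k) > 0.59 and solve: k > (0.59·22 − 6)/(1 − 0.59) = 17.024.
The smallest integer exceeding 17.024 is 18, and checking k=18: (24)/(40) = 0.6000 > 0.59.

k = 18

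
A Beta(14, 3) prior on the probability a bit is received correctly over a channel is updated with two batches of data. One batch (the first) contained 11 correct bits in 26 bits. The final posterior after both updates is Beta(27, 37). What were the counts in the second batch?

2 correct bits and 19 errors

Sequential conjugate updates are equivalent to a single update on the pooled data, so total successes = posterior α − prior α and total failures = posterior β − prior β.
Total across both batches: 27−14=13 correct bits, 37−3=34 errors.
Subtract the first batch: 13−11=2 correct bits and 34−15=19 errors.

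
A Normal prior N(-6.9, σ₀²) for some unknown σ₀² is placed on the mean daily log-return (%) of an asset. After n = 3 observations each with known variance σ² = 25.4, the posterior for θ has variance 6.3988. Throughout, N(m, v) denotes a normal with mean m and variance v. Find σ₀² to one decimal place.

σ₀² = 26.2

For the Normal–Normal model with known σ², precisions add: τ_n = τ₀ + n/σ².
So 1/σ₀² = 1/6.3988 − 3/25.4 = 0.156279 − 0.118110 = 0.038169.
Hence σ₀² = 1/0.038169 ≈ 26.2.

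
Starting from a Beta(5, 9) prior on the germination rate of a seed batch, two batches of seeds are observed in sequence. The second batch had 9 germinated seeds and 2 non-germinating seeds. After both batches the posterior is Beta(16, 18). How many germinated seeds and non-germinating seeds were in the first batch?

Because Beta–binomial updating is additive in the counts, the combined data contributed (α_post−α_prior, β_post−β_prior) successes and failures.
Total across both batches: 16−5=11 germinated seeds, 18−9=9 non-germinating seeds.
Subtract the second batch: 11−9=2 germinated seeds and 9−2=7 non-germinating seeds.

2 germinated seeds and 7 non-germinating seeds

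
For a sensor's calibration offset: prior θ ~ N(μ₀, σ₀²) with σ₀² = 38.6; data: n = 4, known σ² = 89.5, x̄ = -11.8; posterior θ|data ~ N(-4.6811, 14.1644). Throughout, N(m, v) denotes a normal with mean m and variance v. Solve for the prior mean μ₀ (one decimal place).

μ₀ = 7.6

With known observation variance, the Normal–Normal posterior has precision τ_n = τ₀ + n/σ² and mean μ_n = (τ₀μ₀ + (n/σ²)x̄)/τ_n.
Here τ₀ = 1/38.6 = 0.025907 and τ_data = 4/89.5 = 0.044693, so τ_n = 0.070600.
Rearranging for μ₀: μ₀ = (μ_n·τ_n − τ_data·x̄)/τ₀ = (-4.6811·0.070600 − 0.044693·-11.8) / 0.025907 = 0.196892/0.025907 ≈ 7.6.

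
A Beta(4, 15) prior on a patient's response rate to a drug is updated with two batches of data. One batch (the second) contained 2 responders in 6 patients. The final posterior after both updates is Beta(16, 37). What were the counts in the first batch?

Sequential conjugate updates are equivalent to a single update on the pooled data, so total successes = posterior α − prior α and total failures = posterior β − prior β.
Total across both batches: 16−4=12 responders, 37−15=22 non-responders.
Subtract the second batch: 12−2=10 responders and 22−4=18 non-responders.

10 responders and 18 non-responders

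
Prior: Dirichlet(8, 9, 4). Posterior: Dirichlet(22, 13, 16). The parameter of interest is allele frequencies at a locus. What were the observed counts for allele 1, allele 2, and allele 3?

counts (14, 4, 12)

For a Dirichlet(α) prior with multinomial counts c, the posterior is Dirichlet(α + c) componentwise.
Counts are posterior − prior componentwise: 22−8=14, 13−9=4, 16−4=12.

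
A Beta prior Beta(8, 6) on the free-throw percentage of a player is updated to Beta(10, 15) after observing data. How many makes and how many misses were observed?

A Beta(α, β) prior with s successes and f failures in binomial data gives a Beta(α+s, β+f) posterior.
So s = 10 − 8 = 2 and f = 15 − 6 = 9.

2 makes and 9 misses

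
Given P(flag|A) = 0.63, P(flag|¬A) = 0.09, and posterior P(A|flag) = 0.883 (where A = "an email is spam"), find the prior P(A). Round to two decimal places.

P(A) = 0.52

Bayes' rule in odds form gives O(A|E) = O(A)·[P(E|A)/P(E|¬A)], hence O(A) = O(A|E)/LR.
Posterior odds = 0.883/(1−0.883) = 7.5470. LR = 0.63/0.09 = 7.0000.
Prior odds = 7.5470/7.0000 = 1.0781, so P(A) = 1.0781/(1+1.0781) ≈ 0.52.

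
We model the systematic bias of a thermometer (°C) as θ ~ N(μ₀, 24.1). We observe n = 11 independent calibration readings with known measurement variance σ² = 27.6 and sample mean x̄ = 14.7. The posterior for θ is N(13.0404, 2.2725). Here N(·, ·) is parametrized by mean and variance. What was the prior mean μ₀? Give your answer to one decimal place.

μ₀ = -2.9

The posterior mean is a precision-weighted average: μ_n = (τ₀μ₀ + τ_data·x̄)/(τ₀+τ_data), with τ₀=1/σ₀² and τ_data=n/σ².
Here τ₀ = 1/24.1 = 0.041494 and τ_data = 11/27.6 = 0.398551, so τ_n = 0.440045.
Rearranging for μ₀: μ₀ = (μ_n·τ_n − τ_data·x̄)/τ₀ = (13.0404·0.440045 − 0.398551·14.7) / 0.041494 = -0.120337/0.041494 ≈ -2.9.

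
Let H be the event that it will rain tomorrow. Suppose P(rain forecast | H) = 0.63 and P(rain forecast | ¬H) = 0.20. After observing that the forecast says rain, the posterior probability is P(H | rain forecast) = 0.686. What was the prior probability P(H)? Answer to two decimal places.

Bayes' rule in odds form gives O(H|E) = O(H)·[P(E|H)/P(E|¬H)], hence O(H) = O(H|E)/LR.
Posterior odds = 0.686/(1−0.686) = 2.1847. LR = 0.63/0.20 = 3.1500.
Prior odds = 2.1847/3.1500 = 0.6936, so P(H) = 0.6936/(1+0.6936) ≈ 0.41.

P(H) = 0.41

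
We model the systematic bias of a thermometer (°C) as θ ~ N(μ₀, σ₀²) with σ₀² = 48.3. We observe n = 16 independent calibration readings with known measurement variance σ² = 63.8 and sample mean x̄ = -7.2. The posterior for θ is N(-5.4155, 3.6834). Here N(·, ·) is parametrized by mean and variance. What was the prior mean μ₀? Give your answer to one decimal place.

μ₀ = 16.2

The posterior mean is a precision-weighted average: μ_n = (τ₀μ₀ + τ_data·x̄)/(τ₀+τ_data), with τ₀=1/σ₀² and τ_data=n/σ².
Here τ₀ = 1/48.3 = 0.020704 and τ_data = 16/63.8 = 0.250784, so τ_n = 0.271488.
Rearranging for μ₀: μ₀ = (μ_n·τ_n − τ_data·x̄)/τ₀ = (-5.4155·0.271488 − 0.250784·-7.2) / 0.020704 = 0.335402/0.020704 ≈ 16.2.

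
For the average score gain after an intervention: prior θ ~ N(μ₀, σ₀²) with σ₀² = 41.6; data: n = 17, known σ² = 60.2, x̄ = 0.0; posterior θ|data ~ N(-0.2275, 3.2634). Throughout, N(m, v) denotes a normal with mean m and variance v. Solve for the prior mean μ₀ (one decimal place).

μ₀ = -2.9

With known observation variance, the Normal–Normal posterior has precision τ_n = τ₀ + n/σ² and mean μ_n = (τ₀μ₀ + (n/σ²)x̄)/τ_n.
Here τ₀ = 1/41.6 = 0.024038 and τ_data = 17/60.2 = 0.282392, so τ_n = 0.306430.
Rearranging for μ₀: μ₀ = (μ_n·τ_n − τ_data·x̄)/τ₀ = (-0.2275·0.306430 − 0.282392·0.0) / 0.024038 = -0.069713/0.024038 ≈ -2.9.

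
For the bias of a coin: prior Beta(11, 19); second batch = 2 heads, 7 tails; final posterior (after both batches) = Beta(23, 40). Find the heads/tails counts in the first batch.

Sequential conjugate updates are equivalent to a single update on the pooled data, so total successes = posterior α − prior α and total failures = posterior β − prior β.
Total across both batches: 23−11=12 heads, 40−19=21 tails.
Subtract the second batch: 12−2=10 heads and 21−7=14 tails.

10 heads and 14 tails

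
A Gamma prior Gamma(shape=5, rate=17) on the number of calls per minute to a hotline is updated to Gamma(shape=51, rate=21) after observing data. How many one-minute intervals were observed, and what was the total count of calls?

A Gamma(α, β) prior (rate parametrization) on a Poisson rate with n observations summing to S gives posterior Gamma(α+S, β+n).
Matching: Σxᵢ = 51 − 5 = 46 and n = 21 − 17 = 4.

n = 4 one-minute intervals with total 46 calls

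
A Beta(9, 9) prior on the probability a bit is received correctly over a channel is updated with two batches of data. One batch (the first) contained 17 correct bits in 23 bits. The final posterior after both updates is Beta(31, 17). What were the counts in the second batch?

5 correct bits and 2 errors

Sequential conjugate updates are equivalent to a single update on the pooled data, so total successes = posterior α − prior α and total failures = posterior β − prior β.
Total across both batches: 31−9=22 correct bits, 17−9=8 errors.
Subtract the first batch: 22−17=5 correct bits and 8−6=2 errors.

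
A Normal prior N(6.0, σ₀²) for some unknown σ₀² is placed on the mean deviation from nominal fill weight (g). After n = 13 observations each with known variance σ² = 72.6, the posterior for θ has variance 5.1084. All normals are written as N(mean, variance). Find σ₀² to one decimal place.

σ₀² = 59.9

For the Normal–Normal model with known σ², precisions add: τ_n = τ₀ + n/σ².
So 1/σ₀² = 1/5.1084 − 13/72.6 = 0.195756 − 0.179063 = 0.016693.
Hence σ₀² = 1/0.016693 ≈ 59.9.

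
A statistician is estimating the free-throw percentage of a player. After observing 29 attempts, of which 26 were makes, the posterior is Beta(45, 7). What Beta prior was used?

A Beta(a, b) prior with s successes and f failures in binomial data gives a Beta(a+s, b+f) posterior.
Subtract the data counts: 45−26=19, 7−3=4.

Beta(19, 4)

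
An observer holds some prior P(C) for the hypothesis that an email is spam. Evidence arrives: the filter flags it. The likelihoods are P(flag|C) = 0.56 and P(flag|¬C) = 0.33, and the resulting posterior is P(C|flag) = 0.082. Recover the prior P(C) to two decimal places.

Bayes' rule in odds form gives O(C|E) = O(C)·[P(E|C)/P(E|¬C)], hence O(C) = O(C|E)/LR.
Posterior odds = 0.082/(1−0.082) = 0.0893. LR = 0.56/0.33 = 1.6970.
Prior odds = 0.0893/1.6970 = 0.0526, so P(C) = 0.0526/(1+0.0526) ≈ 0.05.

P(C) = 0.05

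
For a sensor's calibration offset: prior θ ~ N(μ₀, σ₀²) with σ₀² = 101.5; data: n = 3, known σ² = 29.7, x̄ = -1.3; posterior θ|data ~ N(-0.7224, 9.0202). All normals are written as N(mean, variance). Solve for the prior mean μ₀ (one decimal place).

The posterior mean is a precision-weighted average: μ_n = (τ₀μ₀ + τ_data·x̄)/(τ₀+τ_data), with τ₀=1/σ₀² and τ_data=n/σ².
Here τ₀ = 1/101.5 = 0.009852 and τ_data = 3/29.7 = 0.101010, so τ_n = 0.110862.
Rearranging for μ₀: μ₀ = (μ_n·τ_n − τ_data·x̄)/τ₀ = (-0.7224·0.110862 − 0.101010·-1.3) / 0.009852 = 0.051226/0.009852 ≈ 5.2.

μ₀ = 5.2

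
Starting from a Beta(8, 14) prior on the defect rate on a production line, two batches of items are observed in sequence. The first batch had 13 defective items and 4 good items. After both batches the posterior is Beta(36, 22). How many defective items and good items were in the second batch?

15 defective items and 4 good items

Because Beta–binomial updating is additive in the counts, the combined data contributed (α_post−α_prior, β_post−β_prior) successes and failures.
Total across both batches: 36−8=28 defective items, 22−14=8 good items.
Subtract the first batch: 28−13=15 defective items and 8−4=4 good items.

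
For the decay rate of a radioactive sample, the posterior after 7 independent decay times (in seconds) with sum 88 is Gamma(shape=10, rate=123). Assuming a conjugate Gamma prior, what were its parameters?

For an exponential likelihood with a Gamma(α, β) prior on the rate, n observations with total T give posterior Gamma(α+n, β+T).
So α = 10 − 7 = 3 and β = 123 − 88 = 35.

Gamma(shape=3, rate=35)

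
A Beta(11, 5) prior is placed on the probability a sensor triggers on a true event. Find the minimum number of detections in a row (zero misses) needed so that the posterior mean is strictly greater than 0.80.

After k detections and 0 misses the posterior is Beta(11+k, 5), with mean (11+k)/(11+5+k).
Set (11+k)/(16+k) > 0.80 and solve: k > (0.80·16 − 11)/(1 − 0.80) = 9.000.
The smallest integer exceeding 9.000 is 10, and checking k=10: (21)/(26) = 0.8077 > 0.80.

k = 10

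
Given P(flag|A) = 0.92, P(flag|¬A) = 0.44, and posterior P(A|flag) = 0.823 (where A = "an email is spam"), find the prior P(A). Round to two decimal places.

In odds form, posterior odds = prior odds × likelihood ratio, so prior odds = posterior odds ÷ LR.
Posterior odds = 0.823/(1−0.823) = 4.6497. LR = 0.92/0.44 = 2.0909.
Prior odds = 4.6497/2.0909 = 2.2238, so P(A) = 2.2238/(1+2.2238) ≈ 0.69.

P(A) = 0.69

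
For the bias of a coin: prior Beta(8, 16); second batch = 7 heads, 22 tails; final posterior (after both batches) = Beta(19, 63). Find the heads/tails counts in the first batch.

4 heads and 25 tails

Because Beta–binomial updating is additive in the counts, the combined data contributed (α_post−α_prior, β_post−β_prior) successes and failures.
Total across both batches: 19−8=11 heads, 63−16=47 tails.
Subtract the second batch: 11−7=4 heads and 47−22=25 tails.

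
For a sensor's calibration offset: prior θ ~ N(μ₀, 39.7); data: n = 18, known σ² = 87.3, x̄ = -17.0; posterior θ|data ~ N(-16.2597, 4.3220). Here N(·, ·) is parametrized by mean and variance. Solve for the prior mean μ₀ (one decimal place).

The posterior mean is a precision-weighted average: μ_n = (τ₀μ₀ + τ_data·x̄)/(τ₀+τ_data), with τ₀=1/σ₀² and τ_data=n/σ².
Here τ₀ = 1/39.7 = 0.025189 and τ_data = 18/87.3 = 0.206186, so τ_n = 0.231375.
Rearranging for μ₀: μ₀ = (μ_n·τ_n − τ_data·x̄)/τ₀ = (-16.2597·0.231375 − 0.206186·-17.0) / 0.025189 = -0.256926/0.025189 ≈ -10.2.

μ₀ = -10.2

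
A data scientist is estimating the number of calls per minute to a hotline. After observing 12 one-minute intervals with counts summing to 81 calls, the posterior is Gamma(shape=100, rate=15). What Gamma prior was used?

Gamma(shape=19, rate=3)

A Gamma(α, β) prior (rate parametrization) on a Poisson rate with n observations summing to S gives posterior Gamma(α+S, β+n).
So α = 100 − 81 = 19 and β = 15 − 12 = 3.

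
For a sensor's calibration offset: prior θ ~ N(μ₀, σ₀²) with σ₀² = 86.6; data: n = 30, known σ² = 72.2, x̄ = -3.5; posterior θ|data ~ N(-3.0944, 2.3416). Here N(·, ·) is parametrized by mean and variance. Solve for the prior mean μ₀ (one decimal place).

μ₀ = 11.5

With known observation variance, the Normal–Normal posterior has precision τ_n = τ₀ + n/σ² and mean μ_n = (τ₀μ₀ + (n/σ²)x̄)/τ_n.
Here τ₀ = 1/86.6 = 0.011547 and τ_data = 30/72.2 = 0.415512, so τ_n = 0.427059.
Rearranging for μ₀: μ₀ = (μ_n·τ_n − τ_data·x̄)/τ₀ = (-3.0944·0.427059 − 0.415512·-3.5) / 0.011547 = 0.132801/0.011547 ≈ 11.5.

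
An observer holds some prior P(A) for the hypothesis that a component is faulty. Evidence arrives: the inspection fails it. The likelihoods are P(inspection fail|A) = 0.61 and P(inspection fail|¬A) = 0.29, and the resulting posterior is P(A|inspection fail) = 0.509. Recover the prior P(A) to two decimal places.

Bayes' rule in odds form gives O(A|E) = O(A)·[P(E|A)/P(E|¬A)], hence O(A) = O(A|E)/LR.
Posterior odds = 0.509/(1−0.509) = 1.0367. LR = 0.61/0.29 = 2.1034.
Prior odds = 1.0367/2.1034 = 0.4929, so P(A) = 0.4929/(1+0.4929) ≈ 0.33.

P(A) = 0.33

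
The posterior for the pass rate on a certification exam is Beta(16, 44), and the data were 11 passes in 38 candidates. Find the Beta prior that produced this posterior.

Beta(5, 17)

Beta is conjugate to the binomial likelihood: posterior = Beta(a+s, b+f).
So a = 16 − 11 = 5 and b = 44 − 27 = 17.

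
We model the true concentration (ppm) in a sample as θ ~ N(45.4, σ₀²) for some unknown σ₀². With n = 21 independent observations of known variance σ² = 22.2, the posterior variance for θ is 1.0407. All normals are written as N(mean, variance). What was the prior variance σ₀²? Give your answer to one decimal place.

σ₀² = 66.9

For the Normal–Normal model with known σ², precisions add: τ_n = τ₀ + n/σ².
So 1/σ₀² = 1/1.0407 − 21/22.2 = 0.960892 − 0.945946 = 0.014946.
Hence σ₀² = 1/0.014946 ≈ 66.9.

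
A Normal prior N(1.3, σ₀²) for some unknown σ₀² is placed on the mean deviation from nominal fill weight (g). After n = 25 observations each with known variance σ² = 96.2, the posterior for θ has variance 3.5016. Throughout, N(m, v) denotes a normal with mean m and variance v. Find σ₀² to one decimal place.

Posterior precision equals prior precision plus data precision: 1/σ_n² = 1/σ₀² + n/σ².
So 1/σ₀² = 1/3.5016 − 25/96.2 = 0.285584 − 0.259875 = 0.025709.
Hence σ₀² = 1/0.025709 ≈ 38.9.

σ₀² = 38.9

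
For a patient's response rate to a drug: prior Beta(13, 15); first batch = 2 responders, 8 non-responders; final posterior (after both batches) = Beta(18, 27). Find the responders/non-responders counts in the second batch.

Because Beta–binomial updating is additive in the counts, the combined data contributed (α_post−α_prior, β_post−β_prior) successes and failures.
Total across both batches: 18−13=5 responders, 27−15=12 non-responders.
Subtract the first batch: 5−2=3 responders and 12−8=4 non-responders.

3 responders and 4 non-responders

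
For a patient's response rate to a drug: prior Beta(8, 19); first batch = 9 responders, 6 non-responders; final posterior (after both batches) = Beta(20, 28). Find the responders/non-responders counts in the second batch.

3 responders and 3 non-responders

Sequential conjugate updates are equivalent to a single update on the pooled data, so total successes = posterior α − prior α and total failures = posterior β − prior β.
Total across both batches: 20−8=12 responders, 28−19=9 non-responders.
Subtract the first batch: 12−9=3 responders and 9−6=3 non-responders.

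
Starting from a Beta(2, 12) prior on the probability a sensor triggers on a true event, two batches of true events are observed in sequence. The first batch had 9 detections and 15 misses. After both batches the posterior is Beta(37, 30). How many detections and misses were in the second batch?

Because Beta–binomial updating is additive in the counts, the combined data contributed (α_post−α_prior, β_post−β_prior) successes and failures.
Total across both batches: 37−2=35 detections, 30−12=18 misses.
Subtract the first batch: 35−9=26 detections and 18−15=3 misses.

26 detections and 3 misses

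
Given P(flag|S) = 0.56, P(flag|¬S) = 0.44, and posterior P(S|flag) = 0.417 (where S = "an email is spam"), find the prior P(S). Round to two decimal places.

Bayes' rule in odds form gives O(S|E) = O(S)·[P(E|S)/P(E|¬S)], hence O(S) = O(S|E)/LR.
Posterior odds = 0.417/(1−0.417) = 0.7153. LR = 0.56/0.44 = 1.2727.
Prior odds = 0.7153/1.2727 = 0.5620, so P(S) = 0.5620/(1+0.5620) ≈ 0.36.

P(S) = 0.36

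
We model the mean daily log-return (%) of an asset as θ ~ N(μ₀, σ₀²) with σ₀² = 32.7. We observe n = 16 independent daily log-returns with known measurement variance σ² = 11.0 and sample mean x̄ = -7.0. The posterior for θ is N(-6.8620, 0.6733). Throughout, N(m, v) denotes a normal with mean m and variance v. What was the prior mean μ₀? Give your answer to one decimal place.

With known observation variance, the Normal–Normal posterior has precision τ_n = τ₀ + n/σ² and mean μ_n = (τ₀μ₀ + (n/σ²)x̄)/τ_n.
Here τ₀ = 1/32.7 = 0.030581 and τ_data = 16/11.0 = 1.454545, so τ_n = 1.485126.
Rearranging for μ₀: μ₀ = (μ_n·τ_n − τ_data·x̄)/τ₀ = (-6.8620·1.485126 − 1.454545·-7.0) / 0.030581 = -0.009120/0.030581 ≈ -0.3.

μ₀ = -0.3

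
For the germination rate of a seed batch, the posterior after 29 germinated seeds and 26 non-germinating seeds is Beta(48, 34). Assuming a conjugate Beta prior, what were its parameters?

Beta(19, 8)

A Beta(α, β) prior with s successes and f failures in binomial data gives a Beta(α+s, β+f) posterior.
So α = 48 − 29 = 19 and β = 34 − 26 = 8.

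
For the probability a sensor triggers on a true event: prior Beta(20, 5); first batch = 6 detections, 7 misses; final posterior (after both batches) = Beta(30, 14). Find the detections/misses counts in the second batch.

4 detections and 2 misses

Sequential conjugate updates are equivalent to a single update on the pooled data, so total successes = posterior α − prior α and total failures = posterior β − prior β.
Total across both batches: 30−20=10 detections, 14−5=9 misses.
Subtract the first batch: 10−6=4 detections and 9−7=2 misses.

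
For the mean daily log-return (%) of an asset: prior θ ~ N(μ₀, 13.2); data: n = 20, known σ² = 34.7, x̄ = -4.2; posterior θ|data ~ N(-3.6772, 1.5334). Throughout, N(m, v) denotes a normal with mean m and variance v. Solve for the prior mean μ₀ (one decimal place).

μ₀ = 0.3

The posterior mean is a precision-weighted average: μ_n = (τ₀μ₀ + τ_data·x̄)/(τ₀+τ_data), with τ₀=1/σ₀² and τ_data=n/σ².
Here τ₀ = 1/13.2 = 0.075758 and τ_data = 20/34.7 = 0.576369, so τ_n = 0.652127.
Rearranging for μ₀: μ₀ = (μ_n·τ_n − τ_data·x̄)/τ₀ = (-3.6772·0.652127 − 0.576369·-4.2) / 0.075758 = 0.022748/0.075758 ≈ 0.3.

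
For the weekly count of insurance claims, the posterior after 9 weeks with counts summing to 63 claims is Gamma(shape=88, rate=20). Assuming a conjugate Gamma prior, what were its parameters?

Gamma(shape=25, rate=11)

Gamma–Poisson conjugacy: posterior shape = α + Σxᵢ, posterior rate = β + n.
So α = 88 − 63 = 25 and β = 20 − 9 = 11.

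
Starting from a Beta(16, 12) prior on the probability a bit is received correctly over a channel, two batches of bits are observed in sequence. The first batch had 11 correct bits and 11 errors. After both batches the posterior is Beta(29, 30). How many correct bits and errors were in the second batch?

Because Beta–binomial updating is additive in the counts, the combined data contributed (α_post−α_prior, β_post−β_prior) successes and failures.
Total across both batches: 29−16=13 correct bits, 30−12=18 errors.
Subtract the first batch: 13−11=2 correct bits and 18−11=7 errors.

2 correct bits and 7 errors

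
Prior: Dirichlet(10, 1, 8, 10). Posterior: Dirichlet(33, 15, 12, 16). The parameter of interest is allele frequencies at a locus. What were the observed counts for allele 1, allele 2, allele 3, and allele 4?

For a Dirichlet(α) prior with multinomial counts c, the posterior is Dirichlet(α + c) componentwise.
Counts are posterior − prior componentwise: 33−10=23, 15−1=14, 12−8=4, 16−10=6.

counts (23, 14, 4, 6)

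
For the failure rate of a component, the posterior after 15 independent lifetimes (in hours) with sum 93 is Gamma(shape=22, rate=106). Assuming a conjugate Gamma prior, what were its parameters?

For an exponential likelihood with a Gamma(α, β) prior on the rate, n observations with total T give posterior Gamma(α+n, β+T).
So α = 22 − 15 = 7 and β = 106 − 93 = 13.

Gamma(shape=7, rate=13)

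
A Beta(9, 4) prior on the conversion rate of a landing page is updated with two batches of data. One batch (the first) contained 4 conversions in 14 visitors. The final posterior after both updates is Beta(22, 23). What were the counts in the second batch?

9 conversions and 9 bounces

Because Beta–binomial updating is additive in the counts, the combined data contributed (α_post−α_prior, β_post−β_prior) successes and failures.
Total across both batches: 22−9=13 conversions, 23−4=19 bounces.
Subtract the first batch: 13−4=9 conversions and 19−10=9 bounces.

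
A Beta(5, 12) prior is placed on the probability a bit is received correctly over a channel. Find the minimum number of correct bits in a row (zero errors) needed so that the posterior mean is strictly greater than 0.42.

After k correct bits and 0 errors the posterior is Beta(5+k, 12), with mean (5+k)/(5+12+k).
Set (5+k)/(17+k) > 0.42 and solve: k > (0.42·17 − 5)/(1 − 0.42) = 3.690.
The smallest integer exceeding 3.690 is 4, and checking k=4: (9)/(21) = 0.4286 > 0.42.

k = 4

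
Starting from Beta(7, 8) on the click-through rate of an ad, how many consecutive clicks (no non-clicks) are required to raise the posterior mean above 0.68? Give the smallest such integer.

After k clicks and 0 non-clicks the posterior is Beta(7+k, 8), with mean (7+k)/(7+8+k).
Set (7+k)/(15+k) > 0.68 and solve: k > (0.68·15 − 7)/(1 − 0.68) = 10.000.
The smallest integer exceeding 10.000 is 11, and checking k=11: (18)/(26) = 0.6923 > 0.68.

k = 11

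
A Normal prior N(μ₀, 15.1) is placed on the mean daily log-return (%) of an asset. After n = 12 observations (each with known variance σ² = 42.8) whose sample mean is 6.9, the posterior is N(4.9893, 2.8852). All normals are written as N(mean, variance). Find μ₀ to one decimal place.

μ₀ = -3.1

The posterior mean is a precision-weighted average: μ_n = (τ₀μ₀ + τ_data·x̄)/(τ₀+τ_data), with τ₀=1/σ₀² and τ_data=n/σ².
Here τ₀ = 1/15.1 = 0.066225 and τ_data = 12/42.8 = 0.280374, so τ_n = 0.346599.
Rearranging for μ₀: μ₀ = (μ_n·τ_n − τ_data·x̄)/τ₀ = (4.9893·0.346599 − 0.280374·6.9) / 0.066225 = -0.205294/0.066225 ≈ -3.1.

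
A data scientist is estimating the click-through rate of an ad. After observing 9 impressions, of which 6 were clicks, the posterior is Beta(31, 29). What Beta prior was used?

A Beta(α, β) prior with s successes and f failures in binomial data gives a Beta(α+s, β+f) posterior.
Subtract the data counts: 31−6=25, 29−3=26.

Beta(25, 26)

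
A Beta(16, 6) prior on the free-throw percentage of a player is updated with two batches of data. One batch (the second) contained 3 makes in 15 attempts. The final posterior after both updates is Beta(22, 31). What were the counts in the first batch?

Because Beta–binomial updating is additive in the counts, the combined data contributed (α_post−α_prior, β_post−β_prior) successes and failures.
Total across both batches: 22−16=6 makes, 31−6=25 misses.
Subtract the second batch: 6−3=3 makes and 25−12=13 misses.

3 makes and 13 misses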